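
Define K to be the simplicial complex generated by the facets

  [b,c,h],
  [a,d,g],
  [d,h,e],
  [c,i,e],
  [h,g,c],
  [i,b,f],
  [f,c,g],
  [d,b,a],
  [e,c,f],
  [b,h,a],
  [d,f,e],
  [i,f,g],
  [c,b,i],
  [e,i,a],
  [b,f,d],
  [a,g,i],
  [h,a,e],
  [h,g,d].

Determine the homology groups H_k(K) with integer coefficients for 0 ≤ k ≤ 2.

H_0 = Z,  H_1 = Z ⊕ Z/2Z,  H_2 = 0.

Fix the vertex order a < b < c < d < e < f < g < h < i and write every simplex with vertices in increasing order. Then dim K = 2 and the simplices of K are:

  0-simplices (9): a, b, c, d, e, f, g, h, i
  1-simplices (27): ab, ad, ae, ag, ah, ai, bc, bd, bf, bh, bi, ce, cf, cg, ch, ci, de, df, dg, dh, ef, eh, ei, fg, fi, gh, gi
  2-simplices (18): abd, abh, adg, aeh, aei, agi, bch, bci, bdf, bfi, cef, cei, cfg, cgh, def, deh, dgh, fgi

so the chain groups are C_0 ≅ Z^9, C_1 ≅ Z^27, C_2 ≅ Z^18.

The boundary map ∂_1: C_1 → C_0 is given by ∂[p,q] = [q] − [p]. For instance
  ∂ah = h − a.
The resulting 9×27 matrix has rank 8, and its Smith normal form has invariant factors (1,1,1,1,1,1,1,1).

The boundary map ∂_2: C_2 → C_1 maps a triangle to the signed sum of its edges. For instance
  ∂bch = ch − bh + bc,
  ∂adg = dg − ag + ad.
As a 27×18 matrix over Z this has rank 18, with invariant factors (1,1,1,1,1,1,1,1,1,1,1,1,1,1,1,1,1,2).

Reading off H_k = ker ∂_k / im ∂_{k+1}:

  H_0: rank C_0 − rank ∂_1 = 9 − 8 = 1, and the invariant factors of ∂_1 are all 1, so H_0 ≅ Z.
  H_1: rank ker ∂_1 − rank ∂_2 = (27 − 8) − 18 = 1, and ∂_2 has invariant factor 2 > 1, so H_1 ≅ Z ⊕ Z/2Z.
  H_2: rank ker ∂_2 − rank ∂_3 = (18 − 18) − 0 = 0, and there is no ∂_3, so H_2 ≅ 0.

As a check, the Euler characteristic is 9 − 27 + 18 = 0, which agrees with 1 − 1 + 0 = 0.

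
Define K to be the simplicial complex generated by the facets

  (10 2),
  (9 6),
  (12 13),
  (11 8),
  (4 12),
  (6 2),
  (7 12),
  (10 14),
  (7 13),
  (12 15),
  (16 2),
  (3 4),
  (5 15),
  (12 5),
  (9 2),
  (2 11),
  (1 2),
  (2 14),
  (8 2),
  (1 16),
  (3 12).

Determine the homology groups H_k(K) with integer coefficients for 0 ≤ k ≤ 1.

H_0 = Z^2,  H_1 = Z^7.

K has 16 vertices, 21 edges.
rank ∂_0 = 0, rank ∂_1 = 14 ⇒ b_0 = 16 − 0 − 14 = 2; all invariant factors of ∂_1 are 1 so no torsion. So H_0 = Z^2.
rank ∂_1 = 14, rank ∂_2 = 0 ⇒ b_1 = 21 − 14 − 0 = 7. So H_1 = Z^7.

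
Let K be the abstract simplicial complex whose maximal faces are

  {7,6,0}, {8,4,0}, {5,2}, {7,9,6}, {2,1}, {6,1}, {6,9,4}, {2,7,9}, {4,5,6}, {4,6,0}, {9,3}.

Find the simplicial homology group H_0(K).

H_0 ≅ Z.

Order the vertices as 0 < 1 < 2 < 3 < 4 < 5 < 6 < 7 < 8 < 9. Listing each simplex with vertices in this order, K has dimension 2 with simplices:

  0-simplices (10): [0], [1], [2], [3], [4], [5], [6], [7], [8], [9]
  1-simplices (18): [0,4], [0,6], [0,7], [0,8], [1,2], [1,6], [2,5], [2,7], [2,9], [3,9], [4,5], [4,6], [4,8], [4,9], [5,6], [6,7], [6,9], [7,9]
  2-simplices (7): [0,4,6], [0,4,8], [0,6,7], [2,7,9], [4,5,6], [4,6,9], [6,7,9]

Hence C_0 ≅ Z^10, C_1 ≅ Z^18, C_2 ≅ Z^7.

∂_1: C_1 → C_0 sends each edge [p,q] (with p < q) to q − p.
The 10×18 boundary matrix has rank 9 and Smith normal form diag(1,1,1,1,1,1,1,1,1).

Boundary ∂_2: C_2 → C_1 maps a triangle to the signed sum of its edges. For instance
  ∂[0,6,7] = [6,7] − [0,7] + [0,6],
  ∂[4,5,6] = [5,6] − [4,6] + [4,5].
The resulting 18×7 matrix has rank 7, and its Smith normal form has invariant factors (1,1,1,1,1,1,1).

Computing H_k = (kernel of ∂_k) / (image of ∂_{k+1}):

  H_0: rank C_0 − rank ∂_1 = 10 − 9 = 1, and the invariant factors of ∂_1 are all 1, so H_0 = Z.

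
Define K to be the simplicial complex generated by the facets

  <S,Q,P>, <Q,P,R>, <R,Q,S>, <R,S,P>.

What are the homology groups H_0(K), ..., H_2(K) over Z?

H_0 ≅ Z,  H_1 = 0,  H_2 ≅ Z.

We work with the vertex ordering P < Q < R < S. The simplices of K, each written with vertices in increasing order, are:

  0-simplices (4): P, Q, R, S
  1-simplices (6): PQ, PR, PS, QR, QS, RS
  2-simplices (4): PQR, PQS, PRS, QRS

so the chain groups are C_0 ≅ Z^4, C_1 ≅ Z^6, C_2 ≅ Z^4.

∂_1: C_1 → C_0 maps an edge to its endpoints' difference, ∂[p,q] = q − p.
The resulting 4×6 matrix has rank 3, and its Smith normal form has invariant factors (1,1,1).

∂_2: C_2 → C_1 maps a triangle to the signed sum of its edges. For instance
  ∂QRS = RS − QS + QR,
  ∂PQR = QR − PR + PQ.
The resulting 6×4 matrix has rank 3, and its Smith normal form has invariant factors (1,1,1).

Computing H_k = (kernel of ∂_k) / (image of ∂_{k+1}):

  H_0: rank C_0 − rank ∂_1 = 4 − 3 = 1, and the invariant factors of ∂_1 are all 1, so H_0 ≅ Z.
  H_1: rank ker ∂_1 − rank ∂_2 = (6 − 3) − 3 = 0, and the invariant factors of ∂_2 are all 1, so H_1 ≅ 0.
  H_2: rank ker ∂_2 − rank ∂_3 = (4 − 3) − 0 = 1, and there is no ∂_3, so H_2 ≅ Z.

(K is a triangulation of the 2-sphere S^2.)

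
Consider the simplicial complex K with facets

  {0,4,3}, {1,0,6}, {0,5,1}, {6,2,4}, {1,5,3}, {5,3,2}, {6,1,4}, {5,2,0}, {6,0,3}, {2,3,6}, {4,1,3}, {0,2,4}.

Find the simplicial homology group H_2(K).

H_2 = 0.

Fix the vertex order 0 < 1 < 2 < 3 < 4 < 5 < 6 and write every simplex with vertices in increasing order. Then dim K = 2 and the simplices of K are:

  0-simplices (7): [0], [1], [2], [3], [4], [5], [6]
  1-simplices (18): [0,1], [0,2], [0,3], [0,4], [0,5], [0,6], [1,3], [1,4], [1,5], [1,6], [2,3], [2,4], [2,5], [2,6], [3,4], [3,5], [3,6], [4,6]
  2-simplices (12): [0,1,5], [0,1,6], [0,2,4], [0,2,5], [0,3,4], [0,3,6], [1,3,4], [1,3,5], [1,4,6], [2,3,5], [2,3,6], [2,4,6]

so the chain groups are C_0 ≅ Z^7, C_1 ≅ Z^18, C_2 ≅ Z^12.

The boundary map ∂_1: C_1 → C_0 is given by ∂[p,q] = [q] − [p].
The 7×18 boundary matrix has rank 6 and Smith normal form diag(1,1,1,1,1,1).

The boundary map ∂_2: C_2 → C_1 sends each 2-simplex [p,q,r] to [q,r] − [p,r] + [p,q]. For instance
  ∂[1,4,6] = [4,6] − [1,6] + [1,4],
  ∂[0,2,4] = [2,4] − [0,4] + [0,2].
As a 18×12 matrix over Z this has rank 12, with invariant factors (1,1,1,1,1,1,1,1,1,1,1,2).

Now H_k = ker ∂_k / im ∂_{k+1}, so:

  H_2: rank ker ∂_2 − rank ∂_3 = (12 − 12) − 0 = 0, and there is no ∂_3, so H_2 = 0.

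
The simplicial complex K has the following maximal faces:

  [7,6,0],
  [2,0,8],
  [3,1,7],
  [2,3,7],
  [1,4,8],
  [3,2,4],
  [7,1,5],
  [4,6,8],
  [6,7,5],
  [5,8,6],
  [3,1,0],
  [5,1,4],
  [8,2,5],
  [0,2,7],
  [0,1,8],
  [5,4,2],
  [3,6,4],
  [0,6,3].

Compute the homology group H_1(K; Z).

Order the vertices as 0 < 1 < 2 < 3 < 4 < 5 < 6 < 7 < 8. Listing each simplex with vertices in this order, K has dimension 2 with simplices:

  0-simplices (9): [0], [1], [2], [3], [4], [5], [6], [7], [8]
  1-simplices (27): (27 of them)
  2-simplices (18): [0,1,3], [0,1,8], [0,2,7], [0,2,8], [0,3,6], [0,6,7], [1,3,7], [1,4,5], [1,4,8], [1,5,7], [2,3,4], [2,3,7], [2,4,5], [2,5,8], [3,4,6], [4,6,8], [5,6,7], [5,6,8]

Hence C_0 ≅ Z^9, C_1 ≅ Z^27, C_2 ≅ Z^18.

∂_1: C_1 → C_0 maps an edge to its endpoints' difference, ∂[p,q] = q − p. For instance
  ∂[3,4] = [4] − [3].
The 9×27 boundary matrix has rank 8 and Smith normal form diag(1,1,1,1,1,1,1,1).

Boundary ∂_2: C_2 → C_1 sends each 2-simplex [p,q,r] to [q,r] − [p,r] + [p,q]. For instance
  ∂[0,6,7] = [6,7] − [0,7] + [0,6],
  ∂[0,2,8] = [2,8] − [0,8] + [0,2].
The resulting 27×18 matrix has rank 18, and its Smith normal form has invariant factors (1,1,1,1,1,1,1,1,1,1,1,1,1,1,1,1,1,2).

Computing H_k = (kernel of ∂_k) / (image of ∂_{k+1}):

  H_1: rank ker ∂_1 − rank ∂_2 = (27 − 8) − 18 = 1, and ∂_2 has invariant factor 2 > 1, so H_1 = Z ⊕ Z_2.

H_1 = Z ⊕ Z_2.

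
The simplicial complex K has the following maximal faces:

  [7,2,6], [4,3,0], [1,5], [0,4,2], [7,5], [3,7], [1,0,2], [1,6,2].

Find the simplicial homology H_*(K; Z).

Fix the vertex order 0 < 1 < 2 < 3 < 4 < 5 < 6 < 7 and write every simplex with vertices in increasing order. Then dim K = 2 and the simplices of K are:

  0-simplices (8): [0], [1], [2], [3], [4], [5], [6], [7]
  1-simplices (14): [0,1], [0,2], [0,3], [0,4], [1,2], [1,5], [1,6], [2,4], [2,6], [2,7], [3,4], [3,7], [5,7], [6,7]
  2-simplices (5): [0,1,2], [0,2,4], [0,3,4], [1,2,6], [2,6,7]

Hence C_0 ≅ Z^8, C_1 ≅ Z^14, C_2 ≅ Z^5.

∂_1: C_1 → C_0 is given by ∂[p,q] = [q] − [p].
As a 8×14 matrix over Z this has rank 7, with invariant factors (1,1,1,1,1,1,1).

The boundary map ∂_2: C_2 → C_1 maps a triangle to the signed sum of its edges. For instance
  ∂[0,3,4] = [3,4] − [0,4] + [0,3],
  ∂[1,2,6] = [2,6] − [1,6] + [1,2].
The 14×5 boundary matrix has rank 5 and Smith normal form diag(1,1,1,1,1).

Computing H_k = (kernel of ∂_k) / (image of ∂_{k+1}):

  H_0: rank C_0 − rank ∂_1 = 8 − 7 = 1, and the invariant factors of ∂_1 are all 1, so H_0 = Z.
  H_1: rank ker ∂_1 − rank ∂_2 = (14 − 7) − 5 = 2, and the invariant factors of ∂_2 are all 1, so H_1 = Z^2.
  H_2: rank ker ∂_2 − rank ∂_3 = (5 − 5) − 0 = 0, and there is no ∂_3, so H_2 = 0.

H_0 = Z,  H_1 = Z^2,  H_2 = 0.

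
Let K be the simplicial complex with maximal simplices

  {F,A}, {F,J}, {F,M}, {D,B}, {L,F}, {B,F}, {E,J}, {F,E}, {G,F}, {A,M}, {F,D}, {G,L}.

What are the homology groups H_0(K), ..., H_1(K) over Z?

We work with the vertex ordering A < B < D < E < F < G < J < L < M. The simplices of K, each written with vertices in increasing order, are:

  0-simplices (9): A, B, D, E, F, G, J, L, M
  1-simplices (12): AF, AM, BD, BF, DF, EF, EJ, FG, FJ, FL, FM, GL

Hence C_0 ≅ Z^9, C_1 ≅ Z^12.

∂_1: C_1 → C_0 is given by ∂[p,q] = [q] − [p]. For instance
  ∂FL = L − F.
This gives a 9×12 integer matrix of rank 8; reducing to Smith normal form yields diagonal entries (1,1,1,1,1,1,1,1).

Computing H_k = (kernel of ∂_k) / (image of ∂_{k+1}):

  H_0: rank C_0 − rank ∂_1 = 9 − 8 = 1, and the invariant factors of ∂_1 are all 1, so H_0 = Z.
  H_1: rank ker ∂_1 − rank ∂_2 = (12 − 8) − 0 = 4, and there is no ∂_2, so H_1 = Z^4.

As a check, the Euler characteristic is 9 − 12 = -3, which agrees with 1 − 4 = -3.

H_0 ≅ Z,  H_1 ≅ Z^4.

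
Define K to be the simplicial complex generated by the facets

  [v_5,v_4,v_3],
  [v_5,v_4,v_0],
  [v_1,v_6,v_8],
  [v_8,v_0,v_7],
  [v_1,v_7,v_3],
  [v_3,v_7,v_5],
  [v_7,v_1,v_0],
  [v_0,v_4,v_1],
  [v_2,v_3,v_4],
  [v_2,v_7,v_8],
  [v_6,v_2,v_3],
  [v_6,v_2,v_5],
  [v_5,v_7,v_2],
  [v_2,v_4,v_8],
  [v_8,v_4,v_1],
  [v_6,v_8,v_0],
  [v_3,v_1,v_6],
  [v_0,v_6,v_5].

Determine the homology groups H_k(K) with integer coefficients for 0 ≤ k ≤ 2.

H_0 ≅ Z,  H_1 ≅ Z ⊕ Z/2Z,  H_2 = 0.

K has 9 vertices, 27 edges, 18 triangles.
rank ∂_0 = 0, rank ∂_1 = 8 ⇒ b_0 = 9 − 0 − 8 = 1; all invariant factors of ∂_1 are 1 so no torsion. So H_0 = Z.
rank ∂_1 = 8, rank ∂_2 = 18 ⇒ b_1 = 27 − 8 − 18 = 1; ∂_2 has invariant factor(s) [2] giving torsion. So H_1 = Z ⊕ Z/2Z.
rank ∂_2 = 18, rank ∂_3 = 0 ⇒ b_2 = 18 − 18 − 0 = 0. So H_2 = 0.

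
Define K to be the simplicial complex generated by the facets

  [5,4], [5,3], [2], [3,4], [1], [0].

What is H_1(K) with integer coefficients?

Fix the vertex order 0 < 1 < 2 < 3 < 4 < 5 and write every simplex with vertices in increasing order. Then dim K = 1 and the simplices of K are:

  0-simplices (6): [0], [1], [2], [3], [4], [5]
  1-simplices (3): [3,4], [3,5], [4,5]

Hence C_0 ≅ Z^6, C_1 ≅ Z^3.

∂_1: C_1 → C_0 sends each edge [p,q] (with p < q) to q − p. For instance
  ∂[3,4] = [4] − [3].
As a 6×3 matrix over Z this has rank 2, with invariant factors (1,1).

Now H_k = ker ∂_k / im ∂_{k+1}, so:

  H_1: rank ker ∂_1 − rank ∂_2 = (3 − 2) − 0 = 1, and there is no ∂_2, so H_1 ≅ Z.

H_1 ≅ Z.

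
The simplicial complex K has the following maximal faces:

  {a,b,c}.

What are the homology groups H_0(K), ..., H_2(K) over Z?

H_0 = Z,  H_1 = 0,  H_2 = 0.

Take the total order a < b < c on the vertex set. Then K (dimension 2) consists of the simplices:

  0-simplices (3): a, b, c
  1-simplices (3): ab, ac, bc
  2-simplices (1): abc

Hence C_0 ≅ Z^3, C_1 ≅ Z^3, C_2 ≅ Z^1.

∂_1: C_1 → C_0 sends each edge [p,q] (with p < q) to q − p. For instance
  ∂bc = c − b.
As a 3×3 matrix over Z this has rank 2, with invariant factors (1,1).

∂_2: C_2 → C_1 acts by ∂[p,q,r] = [q,r] − [p,r] + [p,q]. For instance
  ∂abc = bc − ac + ab.
This gives a 3×1 integer matrix of rank 1; reducing to Smith normal form yields diagonal entries (1).

Computing H_k = (kernel of ∂_k) / (image of ∂_{k+1}):

  H_0: rank C_0 − rank ∂_1 = 3 − 2 = 1, and the invariant factors of ∂_1 are all 1, so H_0 = Z.
  H_1: rank ker ∂_1 − rank ∂_2 = (3 − 2) − 1 = 0, and the invariant factors of ∂_2 are all 1, so H_1 = 0.
  H_2: rank ker ∂_2 − rank ∂_3 = (1 − 1) − 0 = 0, and there is no ∂_3, so H_2 = 0.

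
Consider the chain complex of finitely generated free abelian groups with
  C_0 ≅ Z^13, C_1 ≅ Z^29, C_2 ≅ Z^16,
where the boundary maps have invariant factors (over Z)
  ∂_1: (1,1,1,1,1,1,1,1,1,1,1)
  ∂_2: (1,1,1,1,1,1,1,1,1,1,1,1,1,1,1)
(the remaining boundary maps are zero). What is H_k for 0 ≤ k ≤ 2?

H_0 = Z^2,  H_1 = Z^3,  H_2 = Z.

H_0: b_0 = 13 − 0 − 11 = 2; torsion from ∂_1 factors > 1: none. So H_0 = Z^2.
H_1: b_1 = 29 − 11 − 15 = 3; torsion from ∂_2 factors > 1: none. So H_1 = Z^3.
H_2: b_2 = 16 − 15 − 0 = 1; torsion from ∂_3 factors > 1: none. So H_2 = Z.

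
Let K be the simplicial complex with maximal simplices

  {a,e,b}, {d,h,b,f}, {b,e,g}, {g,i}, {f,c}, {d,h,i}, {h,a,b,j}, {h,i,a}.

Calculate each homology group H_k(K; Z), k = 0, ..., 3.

H_0 = Z,  H_1 = Z,  H_2 = 0,  H_3 = 0.

K has 10 vertices, 20 edges, 12 triangles, 2 3-simplices.
rank ∂_0 = 0, rank ∂_1 = 9 ⇒ b_0 = 10 − 0 − 9 = 1; all invariant factors of ∂_1 are 1 so no torsion. So H_0 = Z.
rank ∂_1 = 9, rank ∂_2 = 10 ⇒ b_1 = 20 − 9 − 10 = 1; all invariant factors of ∂_2 are 1 so no torsion. So H_1 = Z.
rank ∂_2 = 10, rank ∂_3 = 2 ⇒ b_2 = 12 − 10 − 2 = 0; all invariant factors of ∂_3 are 1 so no torsion. So H_2 = 0.
rank ∂_3 = 2, rank ∂_4 = 0 ⇒ b_3 = 2 − 2 − 0 = 0. So H_3 = 0.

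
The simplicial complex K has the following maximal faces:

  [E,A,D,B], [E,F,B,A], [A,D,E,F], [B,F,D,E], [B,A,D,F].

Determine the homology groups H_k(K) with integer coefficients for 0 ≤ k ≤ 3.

K has 5 vertices, 10 edges, 10 triangles, 5 3-simplices.
rank ∂_0 = 0, rank ∂_1 = 4 ⇒ b_0 = 5 − 0 − 4 = 1; all invariant factors of ∂_1 are 1 so no torsion. So H_0 = Z.
rank ∂_1 = 4, rank ∂_2 = 6 ⇒ b_1 = 10 − 4 − 6 = 0; all invariant factors of ∂_2 are 1 so no torsion. So H_1 = 0.
rank ∂_2 = 6, rank ∂_3 = 4 ⇒ b_2 = 10 − 6 − 4 = 0; all invariant factors of ∂_3 are 1 so no torsion. So H_2 = 0.
rank ∂_3 = 4, rank ∂_4 = 0 ⇒ b_3 = 5 − 4 − 0 = 1. So H_3 = Z.

H_0 ≅ Z,  H_1 = 0,  H_2 = 0,  H_3 ≅ Z.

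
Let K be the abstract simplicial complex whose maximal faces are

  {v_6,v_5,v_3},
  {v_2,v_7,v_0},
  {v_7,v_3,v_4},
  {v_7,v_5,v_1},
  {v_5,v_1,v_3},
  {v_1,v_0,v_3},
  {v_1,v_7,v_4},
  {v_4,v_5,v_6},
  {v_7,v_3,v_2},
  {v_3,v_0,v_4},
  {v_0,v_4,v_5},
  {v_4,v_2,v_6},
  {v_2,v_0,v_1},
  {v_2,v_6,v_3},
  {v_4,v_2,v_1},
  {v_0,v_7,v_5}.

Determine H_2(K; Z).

Order the vertices as v_0 < v_1 < v_2 < v_3 < v_4 < v_5 < v_6 < v_7. Listing each simplex with vertices in this order, K has dimension 2 with simplices:

  0-simplices (8): [v_0], [v_1], [v_2], [v_3], [v_4], [v_5], [v_6], [v_7]
  1-simplices (24): (24 of them)
  2-simplices (16): (16 of them)

Hence C_0 ≅ Z^8, C_1 ≅ Z^24, C_2 ≅ Z^16.

∂_1: C_1 → C_0 maps an edge to its endpoints' difference, ∂[p,q] = q − p. For instance
  ∂[v_2,v_3] = [v_3] − [v_2].
As a 8×24 matrix over Z this has rank 7, with invariant factors (1,1,1,1,1,1,1).

The boundary map ∂_2: C_2 → C_1 acts by ∂[p,q,r] = [q,r] − [p,r] + [p,q]. For instance
  ∂[v_4,v_5,v_6] = [v_5,v_6] − [v_4,v_6] + [v_4,v_5],
  ∂[v_0,v_4,v_5] = [v_4,v_5] − [v_0,v_5] + [v_0,v_4].
The resulting 24×16 matrix has rank 15, and its Smith normal form has invariant factors (1,1,1,1,1,1,1,1,1,1,1,1,1,1,1).

Now H_k = ker ∂_k / im ∂_{k+1}, so:

  H_2: rank ker ∂_2 − rank ∂_3 = (16 − 15) − 0 = 1, and there is no ∂_3, so H_2 ≅ Z.

(K is a triangulation of the torus T^2.)

H_2 = Z.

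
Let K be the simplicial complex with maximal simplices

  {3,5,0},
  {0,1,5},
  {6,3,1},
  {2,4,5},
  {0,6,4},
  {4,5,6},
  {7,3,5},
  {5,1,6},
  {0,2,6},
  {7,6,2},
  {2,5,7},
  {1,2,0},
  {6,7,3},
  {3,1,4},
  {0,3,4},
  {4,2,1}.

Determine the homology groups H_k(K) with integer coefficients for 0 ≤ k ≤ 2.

H_0 ≅ Z,  H_1 ≅ Z^2,  H_2 ≅ Z.

We work with the vertex ordering 0 < 1 < 2 < 3 < 4 < 5 < 6 < 7. The simplices of K, each written with vertices in increasing order, are:

  0-simplices (8): [0], [1], [2], [3], [4], [5], [6], [7]
  1-simplices (24): (24 of them)
  2-simplices (16): [0,1,2], [0,1,5], [0,2,6], [0,3,4], [0,3,5], [0,4,6], [1,2,4], [1,3,4], [1,3,6], [1,5,6], [2,4,5], [2,5,7], [2,6,7], [3,5,7], [3,6,7], [4,5,6]

Hence C_0 ≅ Z^8, C_1 ≅ Z^24, C_2 ≅ Z^16.

Boundary ∂_1: C_1 → C_0 sends each edge [p,q] (with p < q) to q − p. For instance
  ∂[0,2] = [2] − [0].
The 8×24 boundary matrix has rank 7 and Smith normal form diag(1,1,1,1,1,1,1).

∂_2: C_2 → C_1 acts by ∂[p,q,r] = [q,r] − [p,r] + [p,q]. For instance
  ∂[2,6,7] = [6,7] − [2,7] + [2,6],
  ∂[2,5,7] = [5,7] − [2,7] + [2,5].
This gives a 24×16 integer matrix of rank 15; reducing to Smith normal form yields diagonal entries (1,1,1,1,1,1,1,1,1,1,1,1,1,1,1).

Now H_k = ker ∂_k / im ∂_{k+1}, so:

  H_0: rank C_0 − rank ∂_1 = 8 − 7 = 1, and the invariant factors of ∂_1 are all 1, so H_0 = Z.
  H_1: rank ker ∂_1 − rank ∂_2 = (24 − 7) − 15 = 2, and the invariant factors of ∂_2 are all 1, so H_1 = Z^2.
  H_2: rank ker ∂_2 − rank ∂_3 = (16 − 15) − 0 = 1, and there is no ∂_3, so H_2 = Z.

As a check, the Euler characteristic is 8 − 24 + 16 = 0, which agrees with 1 − 2 + 1 = 0.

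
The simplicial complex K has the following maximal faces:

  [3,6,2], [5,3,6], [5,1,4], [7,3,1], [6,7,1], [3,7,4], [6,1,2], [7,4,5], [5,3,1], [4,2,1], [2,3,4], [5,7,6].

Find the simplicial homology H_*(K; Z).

H_0 ≅ Z,  H_1 ≅ Z/2,  H_2 = 0.

Fix the vertex order 1 < 2 < 3 < 4 < 5 < 6 < 7 and write every simplex with vertices in increasing order. Then dim K = 2 and the simplices of K are:

  0-simplices (7): [1], [2], [3], [4], [5], [6], [7]
  1-simplices (18): [1,2], [1,3], [1,4], [1,5], [1,6], [1,7], [2,3], [2,4], [2,6], [3,4], [3,5], [3,6], [3,7], [4,5], [4,7], [5,6], [5,7], [6,7]
  2-simplices (12): [1,2,4], [1,2,6], [1,3,5], [1,3,7], [1,4,5], [1,6,7], [2,3,4], [2,3,6], [3,4,7], [3,5,6], [4,5,7], [5,6,7]

so the chain groups are C_0 ≅ Z^7, C_1 ≅ Z^18, C_2 ≅ Z^12.

The boundary map ∂_1: C_1 → C_0 sends each edge [p,q] (with p < q) to q − p.
This gives a 7×18 integer matrix of rank 6; reducing to Smith normal form yields diagonal entries (1,1,1,1,1,1).

The boundary map ∂_2: C_2 → C_1 acts by ∂[p,q,r] = [q,r] − [p,r] + [p,q]. For instance
  ∂[1,4,5] = [4,5] − [1,5] + [1,4],
  ∂[5,6,7] = [6,7] − [5,7] + [5,6].
The 18×12 boundary matrix has rank 12 and Smith normal form diag(1,1,1,1,1,1,1,1,1,1,1,2).

Now H_k = ker ∂_k / im ∂_{k+1}, so:

  H_0: rank C_0 − rank ∂_1 = 7 − 6 = 1, and the invariant factors of ∂_1 are all 1, so H_0 ≅ Z.
  H_1: rank ker ∂_1 − rank ∂_2 = (18 − 6) − 12 = 0, and ∂_2 has invariant factor 2 > 1, so H_1 ≅ Z/2.
  H_2: rank ker ∂_2 − rank ∂_3 = (12 − 12) − 0 = 0, and there is no ∂_3, so H_2 ≅ 0.

As a check, the Euler characteristic is 7 − 18 + 12 = 1, which agrees with 1 − 0 + 0 = 1.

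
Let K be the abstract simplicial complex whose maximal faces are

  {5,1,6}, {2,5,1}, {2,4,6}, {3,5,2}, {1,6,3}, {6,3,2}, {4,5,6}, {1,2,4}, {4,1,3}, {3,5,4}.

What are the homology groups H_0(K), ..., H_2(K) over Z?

H_0 = Z,  H_1 = Z/2Z,  H_2 = 0.

We work with the vertex ordering 1 < 2 < 3 < 4 < 5 < 6. The simplices of K, each written with vertices in increasing order, are:

  0-simplices (6): [1], [2], [3], [4], [5], [6]
  1-simplices (15): [1,2], [1,3], [1,4], [1,5], [1,6], [2,3], [2,4], [2,5], [2,6], [3,4], [3,5], [3,6], [4,5], [4,6], [5,6]
  2-simplices (10): [1,2,4], [1,2,5], [1,3,4], [1,3,6], [1,5,6], [2,3,5], [2,3,6], [2,4,6], [3,4,5], [4,5,6]

so the chain groups are C_0 ≅ Z^6, C_1 ≅ Z^15, C_2 ≅ Z^10.

Boundary ∂_1: C_1 → C_0 sends each edge [p,q] (with p < q) to q − p.
The 6×15 boundary matrix has rank 5 and Smith normal form diag(1,1,1,1,1).

∂_2: C_2 → C_1 acts by ∂[p,q,r] = [q,r] − [p,r] + [p,q]. For instance
  ∂[1,3,6] = [3,6] − [1,6] + [1,3],
  ∂[1,2,5] = [2,5] − [1,5] + [1,2].
This gives a 15×10 integer matrix of rank 10; reducing to Smith normal form yields diagonal entries (1,1,1,1,1,1,1,1,1,2).

Now H_k = ker ∂_k / im ∂_{k+1}, so:

  H_0: rank C_0 − rank ∂_1 = 6 − 5 = 1, and the invariant factors of ∂_1 are all 1, so H_0 ≅ Z.
  H_1: rank ker ∂_1 − rank ∂_2 = (15 − 5) − 10 = 0, and ∂_2 has invariant factor 2 > 1, so H_1 ≅ Z/2Z.
  H_2: rank ker ∂_2 − rank ∂_3 = (10 − 10) − 0 = 0, and there is no ∂_3, so H_2 ≅ 0.

(K is a triangulation of the real projective plane RP^2.)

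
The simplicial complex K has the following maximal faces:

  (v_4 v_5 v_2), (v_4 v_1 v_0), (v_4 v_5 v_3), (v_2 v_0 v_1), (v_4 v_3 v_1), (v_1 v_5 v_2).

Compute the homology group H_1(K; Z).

Fix the vertex order v_0 < v_1 < v_2 < v_3 < v_4 < v_5 and write every simplex with vertices in increasing order. Then dim K = 2 and the simplices of K are:

  0-simplices (6): [v_0], [v_1], [v_2], [v_3], [v_4], [v_5]
  1-simplices (12): [v_0,v_1], [v_0,v_2], [v_0,v_4], [v_1,v_2], [v_1,v_3], [v_1,v_4], [v_1,v_5], [v_2,v_4], [v_2,v_5], [v_3,v_4], [v_3,v_5], [v_4,v_5]
  2-simplices (6): [v_0,v_1,v_2], [v_0,v_1,v_4], [v_1,v_2,v_5], [v_1,v_3,v_4], [v_2,v_4,v_5], [v_3,v_4,v_5]

giving chain groups C_0 ≅ Z^6, C_1 ≅ Z^12, C_2 ≅ Z^6.

The boundary map ∂_1: C_1 → C_0 maps an edge to its endpoints' difference, ∂[p,q] = q − p.
The 6×12 boundary matrix has rank 5 and Smith normal form diag(1,1,1,1,1).

Boundary ∂_2: C_2 → C_1 acts by ∂[p,q,r] = [q,r] − [p,r] + [p,q]. For instance
  ∂[v_3,v_4,v_5] = [v_4,v_5] − [v_3,v_5] + [v_3,v_4],
  ∂[v_2,v_4,v_5] = [v_4,v_5] − [v_2,v_5] + [v_2,v_4].
The 12×6 boundary matrix has rank 6 and Smith normal form diag(1,1,1,1,1,1).

From H_k ≅ ker(∂_k) / im(∂_{k+1}) we obtain:

  H_1: rank ker ∂_1 − rank ∂_2 = (12 − 5) − 6 = 1, and the invariant factors of ∂_2 are all 1, so H_1 = Z.

(K is a triangulation of the cylinder S^1 x I.)

H_1 = Z.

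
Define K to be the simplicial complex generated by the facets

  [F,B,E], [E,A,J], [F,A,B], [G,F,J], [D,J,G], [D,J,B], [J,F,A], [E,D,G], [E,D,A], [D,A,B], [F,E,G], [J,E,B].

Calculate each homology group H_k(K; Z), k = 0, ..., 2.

K has 7 vertices, 18 edges, 12 triangles.
rank ∂_0 = 0, rank ∂_1 = 6 ⇒ b_0 = 7 − 0 − 6 = 1; all invariant factors of ∂_1 are 1 so no torsion. So H_0 ≅ Z.
rank ∂_1 = 6, rank ∂_2 = 12 ⇒ b_1 = 18 − 6 − 12 = 0; ∂_2 has invariant factor(s) [2] giving torsion. So H_1 ≅ Z/2Z.
rank ∂_2 = 12, rank ∂_3 = 0 ⇒ b_2 = 12 − 12 − 0 = 0. So H_2 ≅ 0.

H_0 = Z,  H_1 = Z/2Z,  H_2 = 0.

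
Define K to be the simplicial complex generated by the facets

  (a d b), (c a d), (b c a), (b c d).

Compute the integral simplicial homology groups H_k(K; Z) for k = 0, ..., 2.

Order the vertices as a < b < c < d. Listing each simplex with vertices in this order, K has dimension 2 with simplices:

  0-simplices (4): a, b, c, d
  1-simplices (6): ab, ac, ad, bc, bd, cd
  2-simplices (4): abc, abd, acd, bcd

Hence C_0 ≅ Z^4, C_1 ≅ Z^6, C_2 ≅ Z^4.

∂_1: C_1 → C_0 sends each edge [p,q] (with p < q) to q − p. For instance
  ∂bd = d − b.
The 4×6 boundary matrix has rank 3 and Smith normal form diag(1,1,1).

Boundary ∂_2: C_2 → C_1 sends each 2-simplex [p,q,r] to [q,r] − [p,r] + [p,q]. For instance
  ∂abc = bc − ac + ab,
  ∂abd = bd − ad + ab.
The resulting 6×4 matrix has rank 3, and its Smith normal form has invariant factors (1,1,1).

From H_k ≅ ker(∂_k) / im(∂_{k+1}) we obtain:

  H_0: rank C_0 − rank ∂_1 = 4 − 3 = 1, and the invariant factors of ∂_1 are all 1, so H_0 ≅ Z.
  H_1: rank ker ∂_1 − rank ∂_2 = (6 − 3) − 3 = 0, and the invariant factors of ∂_2 are all 1, so H_1 ≅ 0.
  H_2: rank ker ∂_2 − rank ∂_3 = (4 − 3) − 0 = 1, and there is no ∂_3, so H_2 ≅ Z.

As a check, the Euler characteristic is 4 − 6 + 4 = 2, which agrees with 1 − 0 + 1 = 2.

H_0 = Z,  H_1 = 0,  H_2 = Z.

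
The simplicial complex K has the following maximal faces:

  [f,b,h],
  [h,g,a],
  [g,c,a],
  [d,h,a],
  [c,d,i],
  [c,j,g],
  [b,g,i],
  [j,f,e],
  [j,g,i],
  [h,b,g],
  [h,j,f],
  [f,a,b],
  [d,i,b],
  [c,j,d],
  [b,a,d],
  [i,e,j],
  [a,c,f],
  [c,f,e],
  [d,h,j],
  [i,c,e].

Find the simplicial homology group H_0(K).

Order the vertices as a < b < c < d < e < f < g < h < i < j. Listing each simplex with vertices in this order, K has dimension 2 with simplices:

  0-simplices (10): a, b, c, d, e, f, g, h, i, j
  1-simplices (30): ab, ac, ad, af, ag, ah, bd, bf, bg, bh, bi, cd, ce, cf, cg, ci, cj, dh, di, dj, ef, ei, ej, fh, fj, gh, gi, gj, hj, ij
  2-simplices (20): abd, abf, acf, acg, adh, agh, bdi, bfh, bgh, bgi, cdi, cdj, cef, cei, cgj, dhj, efj, eij, fhj, gij

Hence C_0 ≅ Z^10, C_1 ≅ Z^30, C_2 ≅ Z^20.

∂_1: C_1 → C_0 sends each edge [p,q] (with p < q) to q − p.
As a 10×30 matrix over Z this has rank 9, with invariant factors (1,1,1,1,1,1,1,1,1).

The boundary map ∂_2: C_2 → C_1 sends each 2-simplex [p,q,r] to [q,r] − [p,r] + [p,q]. For instance
  ∂acf = cf − af + ac,
  ∂acg = cg − ag + ac.
As a 30×20 matrix over Z this has rank 20, with invariant factors (1,1,1,1,1,1,1,1,1,1,1,1,1,1,1,1,1,1,1,2).

Computing H_k = (kernel of ∂_k) / (image of ∂_{k+1}):

  H_0: rank C_0 − rank ∂_1 = 10 − 9 = 1, and the invariant factors of ∂_1 are all 1, so H_0 = Z.

H_0 = Z.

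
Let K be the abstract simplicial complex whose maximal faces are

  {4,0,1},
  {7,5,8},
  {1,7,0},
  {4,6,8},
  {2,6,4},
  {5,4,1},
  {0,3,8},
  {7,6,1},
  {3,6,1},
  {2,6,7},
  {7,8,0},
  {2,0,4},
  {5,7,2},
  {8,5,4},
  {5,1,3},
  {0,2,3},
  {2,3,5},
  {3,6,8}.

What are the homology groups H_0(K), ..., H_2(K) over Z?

Take the total order 0 < 1 < 2 < 3 < 4 < 5 < 6 < 7 < 8 on the vertex set. Then K (dimension 2) consists of the simplices:

  0-simplices (9): [0], [1], [2], [3], [4], [5], [6], [7], [8]
  1-simplices (27): (27 of them)
  2-simplices (18): [0,1,4], [0,1,7], [0,2,3], [0,2,4], [0,3,8], [0,7,8], [1,3,5], [1,3,6], [1,4,5], [1,6,7], [2,3,5], [2,4,6], [2,5,7], [2,6,7], [3,6,8], [4,5,8], [4,6,8], [5,7,8]

Hence C_0 ≅ Z^9, C_1 ≅ Z^27, C_2 ≅ Z^18.

Boundary ∂_1: C_1 → C_0 is given by ∂[p,q] = [q] − [p].
This gives a 9×27 integer matrix of rank 8; reducing to Smith normal form yields diagonal entries (1,1,1,1,1,1,1,1).

The boundary map ∂_2: C_2 → C_1 sends each 2-simplex [p,q,r] to [q,r] − [p,r] + [p,q]. For instance
  ∂[2,4,6] = [4,6] − [2,6] + [2,4],
  ∂[1,4,5] = [4,5] − [1,5] + [1,4].
This gives a 27×18 integer matrix of rank 17; reducing to Smith normal form yields diagonal entries (1,1,1,1,1,1,1,1,1,1,1,1,1,1,1,1,1).

Reading off H_k = ker ∂_k / im ∂_{k+1}:

  H_0: rank C_0 − rank ∂_1 = 9 − 8 = 1, and the invariant factors of ∂_1 are all 1, so H_0 = Z.
  H_1: rank ker ∂_1 − rank ∂_2 = (27 − 8) − 17 = 2, and the invariant factors of ∂_2 are all 1, so H_1 = Z^2.
  H_2: rank ker ∂_2 − rank ∂_3 = (18 − 17) − 0 = 1, and there is no ∂_3, so H_2 = Z.

As a check, the Euler characteristic is 9 − 27 + 18 = 0, which agrees with 1 − 2 + 1 = 0.

H_0 = Z,  H_1 = Z^2,  H_2 = Z.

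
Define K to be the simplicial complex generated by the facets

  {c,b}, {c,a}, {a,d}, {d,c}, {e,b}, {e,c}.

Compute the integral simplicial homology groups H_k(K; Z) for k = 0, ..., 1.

H_0 = Z,  H_1 = Z^2.

Take the total order a < b < c < d < e on the vertex set. Then K (dimension 1) consists of the simplices:

  0-simplices (5): a, b, c, d, e
  1-simplices (6): ac, ad, bc, be, cd, ce

so the chain groups are C_0 ≅ Z^5, C_1 ≅ Z^6.

The boundary map ∂_1: C_1 → C_0 is given by ∂[p,q] = [q] − [p]. For instance
  ∂ac = c − a.
As a 5×6 matrix over Z this has rank 4, with invariant factors (1,1,1,1).

Now H_k = ker ∂_k / im ∂_{k+1}, so:

  H_0: rank C_0 − rank ∂_1 = 5 − 4 = 1, and the invariant factors of ∂_1 are all 1, so H_0 ≅ Z.
  H_1: rank ker ∂_1 − rank ∂_2 = (6 − 4) − 0 = 2, and there is no ∂_2, so H_1 ≅ Z^2.

(K is a triangulation of a wedge of 2 circles.)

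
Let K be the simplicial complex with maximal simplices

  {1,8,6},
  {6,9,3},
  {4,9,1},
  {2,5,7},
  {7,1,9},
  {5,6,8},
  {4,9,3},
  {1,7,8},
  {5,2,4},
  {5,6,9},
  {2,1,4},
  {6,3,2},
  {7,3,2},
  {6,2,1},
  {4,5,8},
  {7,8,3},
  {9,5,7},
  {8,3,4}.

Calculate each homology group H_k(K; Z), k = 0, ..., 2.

H_0 ≅ Z,  H_1 ≅ Z^2,  H_2 ≅ Z.

Order the vertices as 1 < 2 < 3 < 4 < 5 < 6 < 7 < 8 < 9. Listing each simplex with vertices in this order, K has dimension 2 with simplices:

  0-simplices (9): [1], [2], [3], [4], [5], [6], [7], [8], [9]
  1-simplices (27): (27 of them)
  2-simplices (18): [1,2,4], [1,2,6], [1,4,9], [1,6,8], [1,7,8], [1,7,9], [2,3,6], [2,3,7], [2,4,5], [2,5,7], [3,4,8], [3,4,9], [3,6,9], [3,7,8], [4,5,8], [5,6,8], [5,6,9], [5,7,9]

Hence C_0 ≅ Z^9, C_1 ≅ Z^27, C_2 ≅ Z^18.

The boundary map ∂_1: C_1 → C_0 is given by ∂[p,q] = [q] − [p]. For instance
  ∂[7,8] = [8] − [7].
The resulting 9×27 matrix has rank 8, and its Smith normal form has invariant factors (1,1,1,1,1,1,1,1).

∂_2: C_2 → C_1 maps a triangle to the signed sum of its edges. For instance
  ∂[5,6,8] = [6,8] − [5,8] + [5,6],
  ∂[1,2,4] = [2,4] − [1,4] + [1,2].
The 27×18 boundary matrix has rank 17 and Smith normal form diag(1,1,1,1,1,1,1,1,1,1,1,1,1,1,1,1,1).

Now H_k = ker ∂_k / im ∂_{k+1}, so:

  H_0: rank C_0 − rank ∂_1 = 9 − 8 = 1, and the invariant factors of ∂_1 are all 1, so H_0 = Z.
  H_1: rank ker ∂_1 − rank ∂_2 = (27 − 8) − 17 = 2, and the invariant factors of ∂_2 are all 1, so H_1 = Z^2.
  H_2: rank ker ∂_2 − rank ∂_3 = (18 − 17) − 0 = 1, and there is no ∂_3, so H_2 = Z.

(K is a triangulation of the torus T^2.)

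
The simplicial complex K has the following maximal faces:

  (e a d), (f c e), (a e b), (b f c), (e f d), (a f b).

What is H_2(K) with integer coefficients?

H_2 = 0.

We work with the vertex ordering a < b < c < d < e < f. The simplices of K, each written with vertices in increasing order, are:

  0-simplices (6): a, b, c, d, e, f
  1-simplices (12): ab, ad, ae, af, bc, be, bf, ce, cf, de, df, ef
  2-simplices (6): abe, abf, ade, bcf, cef, def

giving chain groups C_0 ≅ Z^6, C_1 ≅ Z^12, C_2 ≅ Z^6.

Boundary ∂_1: C_1 → C_0 sends each edge [p,q] (with p < q) to q − p. For instance
  ∂ad = d − a.
The resulting 6×12 matrix has rank 5, and its Smith normal form has invariant factors (1,1,1,1,1).

Boundary ∂_2: C_2 → C_1 maps a triangle to the signed sum of its edges. For instance
  ∂abf = bf − af + ab,
  ∂def = ef − df + de.
The resulting 12×6 matrix has rank 6, and its Smith normal form has invariant factors (1,1,1,1,1,1).

Now H_k = ker ∂_k / im ∂_{k+1}, so:

  H_2: rank ker ∂_2 − rank ∂_3 = (6 − 6) − 0 = 0, and there is no ∂_3, so H_2 = 0.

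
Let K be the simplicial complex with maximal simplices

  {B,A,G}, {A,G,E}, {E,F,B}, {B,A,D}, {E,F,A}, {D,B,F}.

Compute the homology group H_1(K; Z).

H_1 ≅ Z.

Fix the vertex order A < B < D < E < F < G and write every simplex with vertices in increasing order. Then dim K = 2 and the simplices of K are:

  0-simplices (6): A, B, D, E, F, G
  1-simplices (12): AB, AD, AE, AF, AG, BD, BE, BF, BG, DF, EF, EG
  2-simplices (6): ABD, ABG, AEF, AEG, BDF, BEF

Hence C_0 ≅ Z^6, C_1 ≅ Z^12, C_2 ≅ Z^6.

Boundary ∂_1: C_1 → C_0 is given by ∂[p,q] = [q] − [p].
As a 6×12 matrix over Z this has rank 5, with invariant factors (1,1,1,1,1).

The boundary map ∂_2: C_2 → C_1 maps a triangle to the signed sum of its edges. For instance
  ∂AEG = EG − AG + AE,
  ∂BEF = EF − BF + BE.
The 12×6 boundary matrix has rank 6 and Smith normal form diag(1,1,1,1,1,1).

From H_k ≅ ker(∂_k) / im(∂_{k+1}) we obtain:

  H_1: rank ker ∂_1 − rank ∂_2 = (12 − 5) − 6 = 1, and the invariant factors of ∂_2 are all 1, so H_1 = Z.

(K is a triangulation of the cylinder S^1 x I.)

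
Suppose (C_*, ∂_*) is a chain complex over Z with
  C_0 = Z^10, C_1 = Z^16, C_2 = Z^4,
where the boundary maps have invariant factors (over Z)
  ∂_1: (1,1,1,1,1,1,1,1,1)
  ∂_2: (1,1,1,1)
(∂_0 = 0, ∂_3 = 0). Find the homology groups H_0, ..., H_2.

H_0 ≅ Z,  H_1 ≅ Z^3,  H_2 = 0.

H_0: b_0 = 10 − 0 − 9 = 1; torsion from ∂_1 factors > 1: none. So H_0 ≅ Z.
H_1: b_1 = 16 − 9 − 4 = 3; torsion from ∂_2 factors > 1: none. So H_1 ≅ Z^3.
H_2: b_2 = 4 − 4 − 0 = 0; torsion from ∂_3 factors > 1: none. So H_2 ≅ 0.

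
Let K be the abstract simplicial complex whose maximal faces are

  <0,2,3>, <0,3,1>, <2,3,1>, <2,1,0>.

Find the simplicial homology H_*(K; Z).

H_0 = Z,  H_1 = 0,  H_2 = Z.

Order the vertices as 0 < 1 < 2 < 3. Listing each simplex with vertices in this order, K has dimension 2 with simplices:

  0-simplices (4): [0], [1], [2], [3]
  1-simplices (6): [0,1], [0,2], [0,3], [1,2], [1,3], [2,3]
  2-simplices (4): [0,1,2], [0,1,3], [0,2,3], [1,2,3]

Hence C_0 ≅ Z^4, C_1 ≅ Z^6, C_2 ≅ Z^4.

Boundary ∂_1: C_1 → C_0 sends each edge [p,q] (with p < q) to q − p.
As a 4×6 matrix over Z this has rank 3, with invariant factors (1,1,1).

The boundary map ∂_2: C_2 → C_1 sends each 2-simplex [p,q,r] to [q,r] − [p,r] + [p,q]. For instance
  ∂[0,2,3] = [2,3] − [0,3] + [0,2],
  ∂[0,1,3] = [1,3] − [0,3] + [0,1].
The resulting 6×4 matrix has rank 3, and its Smith normal form has invariant factors (1,1,1).

From H_k ≅ ker(∂_k) / im(∂_{k+1}) we obtain:

  H_0: rank C_0 − rank ∂_1 = 4 − 3 = 1, and the invariant factors of ∂_1 are all 1, so H_0 = Z.
  H_1: rank ker ∂_1 − rank ∂_2 = (6 − 3) − 3 = 0, and the invariant factors of ∂_2 are all 1, so H_1 = 0.
  H_2: rank ker ∂_2 − rank ∂_3 = (4 − 3) − 0 = 1, and there is no ∂_3, so H_2 = Z.

As a check, the Euler characteristic is 4 − 6 + 4 = 2, which agrees with 1 − 0 + 1 = 2.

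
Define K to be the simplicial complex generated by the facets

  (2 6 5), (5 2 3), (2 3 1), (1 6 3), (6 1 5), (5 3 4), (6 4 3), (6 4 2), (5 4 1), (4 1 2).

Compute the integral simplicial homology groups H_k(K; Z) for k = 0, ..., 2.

K has 6 vertices, 15 edges, 10 triangles.
rank ∂_0 = 0, rank ∂_1 = 5 ⇒ b_0 = 6 − 0 − 5 = 1; all invariant factors of ∂_1 are 1 so no torsion. So H_0 = Z.
rank ∂_1 = 5, rank ∂_2 = 10 ⇒ b_1 = 15 − 5 − 10 = 0; ∂_2 has invariant factor(s) [2] giving torsion. So H_1 = Z/2.
rank ∂_2 = 10, rank ∂_3 = 0 ⇒ b_2 = 10 − 10 − 0 = 0. So H_2 = 0.

H_0 ≅ Z,  H_1 ≅ Z/2,  H_2 = 0.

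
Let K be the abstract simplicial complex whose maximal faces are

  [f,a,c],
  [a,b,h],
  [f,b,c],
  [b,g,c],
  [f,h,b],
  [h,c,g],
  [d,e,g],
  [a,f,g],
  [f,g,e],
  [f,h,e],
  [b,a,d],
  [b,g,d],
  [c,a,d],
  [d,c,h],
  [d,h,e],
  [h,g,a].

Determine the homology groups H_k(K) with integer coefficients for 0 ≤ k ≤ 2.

H_0 = Z,  H_1 = Z^2,  H_2 = Z.

Fix the vertex order a < b < c < d < e < f < g < h and write every simplex with vertices in increasing order. Then dim K = 2 and the simplices of K are:

  0-simplices (8): a, b, c, d, e, f, g, h
  1-simplices (24): ab, ac, ad, af, ag, ah, bc, bd, bf, bg, bh, cd, cf, cg, ch, de, dg, dh, ef, eg, eh, fg, fh, gh
  2-simplices (16): abd, abh, acd, acf, afg, agh, bcf, bcg, bdg, bfh, cdh, cgh, deg, deh, efg, efh

Hence C_0 ≅ Z^8, C_1 ≅ Z^24, C_2 ≅ Z^16.

The boundary map ∂_1: C_1 → C_0 maps an edge to its endpoints' difference, ∂[p,q] = q − p.
The 8×24 boundary matrix has rank 7 and Smith normal form diag(1,1,1,1,1,1,1).

∂_2: C_2 → C_1 sends each 2-simplex [p,q,r] to [q,r] − [p,r] + [p,q]. For instance
  ∂abh = bh − ah + ab,
  ∂bcg = cg − bg + bc.
The resulting 24×16 matrix has rank 15, and its Smith normal form has invariant factors (1,1,1,1,1,1,1,1,1,1,1,1,1,1,1).

From H_k ≅ ker(∂_k) / im(∂_{k+1}) we obtain:

  H_0: rank C_0 − rank ∂_1 = 8 − 7 = 1, and the invariant factors of ∂_1 are all 1, so H_0 = Z.
  H_1: rank ker ∂_1 − rank ∂_2 = (24 − 7) − 15 = 2, and the invariant factors of ∂_2 are all 1, so H_1 = Z^2.
  H_2: rank ker ∂_2 − rank ∂_3 = (16 − 15) − 0 = 1, and there is no ∂_3, so H_2 = Z.

(K is a triangulation of the torus T^2.)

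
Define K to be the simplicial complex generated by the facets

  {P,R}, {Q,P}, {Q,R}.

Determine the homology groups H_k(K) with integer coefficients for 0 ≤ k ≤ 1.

H_0 = Z,  H_1 = Z.

Take the total order P < Q < R on the vertex set. Then K (dimension 1) consists of the simplices:

  0-simplices (3): P, Q, R
  1-simplices (3): PQ, PR, QR

so the chain groups are C_0 ≅ Z^3, C_1 ≅ Z^3.

∂_1: C_1 → C_0 maps an edge to its endpoints' difference, ∂[p,q] = q − p.
The resulting 3×3 matrix has rank 2, and its Smith normal form has invariant factors (1,1).

Computing H_k = (kernel of ∂_k) / (image of ∂_{k+1}):

  H_0: rank C_0 − rank ∂_1 = 3 − 2 = 1, and the invariant factors of ∂_1 are all 1, so H_0 = Z.
  H_1: rank ker ∂_1 − rank ∂_2 = (3 − 2) − 0 = 1, and there is no ∂_2, so H_1 = Z.

As a check, the Euler characteristic is 3 − 3 = 0, which agrees with 1 − 1 = 0.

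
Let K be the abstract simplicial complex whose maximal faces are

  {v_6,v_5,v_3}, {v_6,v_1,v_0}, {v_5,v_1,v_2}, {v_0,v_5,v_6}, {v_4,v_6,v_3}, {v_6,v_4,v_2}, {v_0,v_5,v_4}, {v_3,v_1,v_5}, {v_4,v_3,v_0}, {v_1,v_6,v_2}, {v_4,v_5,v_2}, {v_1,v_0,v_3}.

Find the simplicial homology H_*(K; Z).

Order the vertices as v_0 < v_1 < v_2 < v_3 < v_4 < v_5 < v_6. Listing each simplex with vertices in this order, K has dimension 2 with simplices:

  0-simplices (7): [v_0], [v_1], [v_2], [v_3], [v_4], [v_5], [v_6]
  1-simplices (18): (18 of them)
  2-simplices (12): (12 of them)

giving chain groups C_0 ≅ Z^7, C_1 ≅ Z^18, C_2 ≅ Z^12.

∂_1: C_1 → C_0 maps an edge to its endpoints' difference, ∂[p,q] = q − p. For instance
  ∂[v_3,v_4] = [v_4] − [v_3].
This gives a 7×18 integer matrix of rank 6; reducing to Smith normal form yields diagonal entries (1,1,1,1,1,1).

Boundary ∂_2: C_2 → C_1 sends each 2-simplex [p,q,r] to [q,r] − [p,r] + [p,q]. For instance
  ∂[v_0,v_4,v_5] = [v_4,v_5] − [v_0,v_5] + [v_0,v_4],
  ∂[v_0,v_1,v_6] = [v_1,v_6] − [v_0,v_6] + [v_0,v_1].
The 18×12 boundary matrix has rank 12 and Smith normal form diag(1,1,1,1,1,1,1,1,1,1,1,2).

Now H_k = ker ∂_k / im ∂_{k+1}, so:

  H_0: rank C_0 − rank ∂_1 = 7 − 6 = 1, and the invariant factors of ∂_1 are all 1, so H_0 = Z.
  H_1: rank ker ∂_1 − rank ∂_2 = (18 − 6) − 12 = 0, and ∂_2 has invariant factor 2 > 1, so H_1 = Z/2.
  H_2: rank ker ∂_2 − rank ∂_3 = (12 − 12) − 0 = 0, and there is no ∂_3, so H_2 = 0.

H_0 = Z,  H_1 = Z/2,  H_2 = 0.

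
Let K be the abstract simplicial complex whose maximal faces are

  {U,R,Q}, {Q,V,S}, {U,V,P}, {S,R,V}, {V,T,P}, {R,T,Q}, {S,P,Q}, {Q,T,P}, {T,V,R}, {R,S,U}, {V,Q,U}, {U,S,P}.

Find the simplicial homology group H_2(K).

H_2 ≅ 0.

Fix the vertex order P < Q < R < S < T < U < V and write every simplex with vertices in increasing order. Then dim K = 2 and the simplices of K are:

  0-simplices (7): P, Q, R, S, T, U, V
  1-simplices (18): PQ, PS, PT, PU, PV, QR, QS, QT, QU, QV, RS, RT, RU, RV, SU, SV, TV, UV
  2-simplices (12): PQS, PQT, PSU, PTV, PUV, QRT, QRU, QSV, QUV, RSU, RSV, RTV

so the chain groups are C_0 ≅ Z^7, C_1 ≅ Z^18, C_2 ≅ Z^12.

The boundary map ∂_1: C_1 → C_0 sends each edge [p,q] (with p < q) to q − p. For instance
  ∂TV = V − T.
This gives a 7×18 integer matrix of rank 6; reducing to Smith normal form yields diagonal entries (1,1,1,1,1,1).

∂_2: C_2 → C_1 maps a triangle to the signed sum of its edges. For instance
  ∂PUV = UV − PV + PU,
  ∂RSV = SV − RV + RS.
The resulting 18×12 matrix has rank 12, and its Smith normal form has invariant factors (1,1,1,1,1,1,1,1,1,1,1,2).

Reading off H_k = ker ∂_k / im ∂_{k+1}:

  H_2: rank ker ∂_2 − rank ∂_3 = (12 − 12) − 0 = 0, and there is no ∂_3, so H_2 ≅ 0.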